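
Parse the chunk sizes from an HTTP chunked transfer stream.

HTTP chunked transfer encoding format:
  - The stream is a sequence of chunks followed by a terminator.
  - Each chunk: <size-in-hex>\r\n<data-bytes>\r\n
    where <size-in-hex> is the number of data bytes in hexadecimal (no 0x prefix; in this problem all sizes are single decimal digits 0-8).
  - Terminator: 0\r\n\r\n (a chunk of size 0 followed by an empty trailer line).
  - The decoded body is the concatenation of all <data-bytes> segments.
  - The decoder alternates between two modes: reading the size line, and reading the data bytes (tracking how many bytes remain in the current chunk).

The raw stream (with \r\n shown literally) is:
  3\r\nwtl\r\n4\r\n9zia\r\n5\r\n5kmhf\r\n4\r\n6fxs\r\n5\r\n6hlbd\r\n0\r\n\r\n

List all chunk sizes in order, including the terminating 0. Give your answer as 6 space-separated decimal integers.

Answer: 3 4 5 4 5 0

Derivation:
Chunk 1: stream[0..1]='3' size=0x3=3, data at stream[3..6]='wtl' -> body[0..3], body so far='wtl'
Chunk 2: stream[8..9]='4' size=0x4=4, data at stream[11..15]='9zia' -> body[3..7], body so far='wtl9zia'
Chunk 3: stream[17..18]='5' size=0x5=5, data at stream[20..25]='5kmhf' -> body[7..12], body so far='wtl9zia5kmhf'
Chunk 4: stream[27..28]='4' size=0x4=4, data at stream[30..34]='6fxs' -> body[12..16], body so far='wtl9zia5kmhf6fxs'
Chunk 5: stream[36..37]='5' size=0x5=5, data at stream[39..44]='6hlbd' -> body[16..21], body so far='wtl9zia5kmhf6fxs6hlbd'
Chunk 6: stream[46..47]='0' size=0 (terminator). Final body='wtl9zia5kmhf6fxs6hlbd' (21 bytes)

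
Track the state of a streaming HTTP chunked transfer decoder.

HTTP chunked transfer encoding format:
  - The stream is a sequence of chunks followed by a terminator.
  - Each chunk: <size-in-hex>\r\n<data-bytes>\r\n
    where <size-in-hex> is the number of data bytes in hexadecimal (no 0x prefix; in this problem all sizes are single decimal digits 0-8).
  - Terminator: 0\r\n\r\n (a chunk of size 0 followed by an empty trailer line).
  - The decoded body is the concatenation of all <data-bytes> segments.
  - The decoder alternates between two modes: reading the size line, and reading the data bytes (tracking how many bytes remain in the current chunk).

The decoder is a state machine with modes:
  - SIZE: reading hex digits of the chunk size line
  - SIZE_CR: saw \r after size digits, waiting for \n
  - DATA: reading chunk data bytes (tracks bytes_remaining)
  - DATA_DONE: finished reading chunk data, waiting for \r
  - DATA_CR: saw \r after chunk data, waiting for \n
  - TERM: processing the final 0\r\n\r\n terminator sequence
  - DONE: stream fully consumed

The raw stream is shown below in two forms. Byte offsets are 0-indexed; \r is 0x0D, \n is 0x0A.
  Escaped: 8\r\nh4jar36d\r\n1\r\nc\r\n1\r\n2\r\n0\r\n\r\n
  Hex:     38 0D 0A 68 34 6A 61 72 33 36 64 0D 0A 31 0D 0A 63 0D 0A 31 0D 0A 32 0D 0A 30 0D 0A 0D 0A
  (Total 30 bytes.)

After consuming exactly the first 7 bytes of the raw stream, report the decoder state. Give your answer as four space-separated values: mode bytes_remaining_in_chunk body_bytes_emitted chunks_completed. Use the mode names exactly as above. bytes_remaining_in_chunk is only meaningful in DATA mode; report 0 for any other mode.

Byte 0 = '8': mode=SIZE remaining=0 emitted=0 chunks_done=0
Byte 1 = 0x0D: mode=SIZE_CR remaining=0 emitted=0 chunks_done=0
Byte 2 = 0x0A: mode=DATA remaining=8 emitted=0 chunks_done=0
Byte 3 = 'h': mode=DATA remaining=7 emitted=1 chunks_done=0
Byte 4 = '4': mode=DATA remaining=6 emitted=2 chunks_done=0
Byte 5 = 'j': mode=DATA remaining=5 emitted=3 chunks_done=0
Byte 6 = 'a': mode=DATA remaining=4 emitted=4 chunks_done=0

Answer: DATA 4 4 0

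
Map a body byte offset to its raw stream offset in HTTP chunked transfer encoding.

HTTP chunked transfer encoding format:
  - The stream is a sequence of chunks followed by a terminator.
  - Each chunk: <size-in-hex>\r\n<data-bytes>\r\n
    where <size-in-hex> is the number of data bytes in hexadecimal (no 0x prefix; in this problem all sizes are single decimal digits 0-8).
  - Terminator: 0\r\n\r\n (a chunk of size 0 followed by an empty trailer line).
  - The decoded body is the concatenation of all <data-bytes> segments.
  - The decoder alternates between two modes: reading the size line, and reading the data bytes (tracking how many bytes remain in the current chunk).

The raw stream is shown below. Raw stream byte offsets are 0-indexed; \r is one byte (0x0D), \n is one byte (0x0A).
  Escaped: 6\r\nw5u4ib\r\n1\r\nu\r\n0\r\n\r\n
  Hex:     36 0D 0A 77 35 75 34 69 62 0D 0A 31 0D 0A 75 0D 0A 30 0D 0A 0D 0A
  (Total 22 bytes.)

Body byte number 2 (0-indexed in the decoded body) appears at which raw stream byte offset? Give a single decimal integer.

Chunk 1: stream[0..1]='6' size=0x6=6, data at stream[3..9]='w5u4ib' -> body[0..6], body so far='w5u4ib'
Chunk 2: stream[11..12]='1' size=0x1=1, data at stream[14..15]='u' -> body[6..7], body so far='w5u4ibu'
Chunk 3: stream[17..18]='0' size=0 (terminator). Final body='w5u4ibu' (7 bytes)
Body byte 2 at stream offset 5

Answer: 5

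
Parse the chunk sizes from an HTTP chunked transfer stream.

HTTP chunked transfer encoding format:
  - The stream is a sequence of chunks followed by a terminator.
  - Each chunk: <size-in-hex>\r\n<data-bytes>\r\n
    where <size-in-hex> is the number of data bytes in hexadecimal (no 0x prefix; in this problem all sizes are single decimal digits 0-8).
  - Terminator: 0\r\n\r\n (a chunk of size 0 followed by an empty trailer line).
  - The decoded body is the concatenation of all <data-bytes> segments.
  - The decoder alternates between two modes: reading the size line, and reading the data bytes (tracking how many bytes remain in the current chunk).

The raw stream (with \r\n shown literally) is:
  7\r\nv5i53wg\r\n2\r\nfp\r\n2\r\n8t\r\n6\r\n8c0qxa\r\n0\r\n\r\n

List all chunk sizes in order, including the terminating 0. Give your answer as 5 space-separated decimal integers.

Answer: 7 2 2 6 0

Derivation:
Chunk 1: stream[0..1]='7' size=0x7=7, data at stream[3..10]='v5i53wg' -> body[0..7], body so far='v5i53wg'
Chunk 2: stream[12..13]='2' size=0x2=2, data at stream[15..17]='fp' -> body[7..9], body so far='v5i53wgfp'
Chunk 3: stream[19..20]='2' size=0x2=2, data at stream[22..24]='8t' -> body[9..11], body so far='v5i53wgfp8t'
Chunk 4: stream[26..27]='6' size=0x6=6, data at stream[29..35]='8c0qxa' -> body[11..17], body so far='v5i53wgfp8t8c0qxa'
Chunk 5: stream[37..38]='0' size=0 (terminator). Final body='v5i53wgfp8t8c0qxa' (17 bytes)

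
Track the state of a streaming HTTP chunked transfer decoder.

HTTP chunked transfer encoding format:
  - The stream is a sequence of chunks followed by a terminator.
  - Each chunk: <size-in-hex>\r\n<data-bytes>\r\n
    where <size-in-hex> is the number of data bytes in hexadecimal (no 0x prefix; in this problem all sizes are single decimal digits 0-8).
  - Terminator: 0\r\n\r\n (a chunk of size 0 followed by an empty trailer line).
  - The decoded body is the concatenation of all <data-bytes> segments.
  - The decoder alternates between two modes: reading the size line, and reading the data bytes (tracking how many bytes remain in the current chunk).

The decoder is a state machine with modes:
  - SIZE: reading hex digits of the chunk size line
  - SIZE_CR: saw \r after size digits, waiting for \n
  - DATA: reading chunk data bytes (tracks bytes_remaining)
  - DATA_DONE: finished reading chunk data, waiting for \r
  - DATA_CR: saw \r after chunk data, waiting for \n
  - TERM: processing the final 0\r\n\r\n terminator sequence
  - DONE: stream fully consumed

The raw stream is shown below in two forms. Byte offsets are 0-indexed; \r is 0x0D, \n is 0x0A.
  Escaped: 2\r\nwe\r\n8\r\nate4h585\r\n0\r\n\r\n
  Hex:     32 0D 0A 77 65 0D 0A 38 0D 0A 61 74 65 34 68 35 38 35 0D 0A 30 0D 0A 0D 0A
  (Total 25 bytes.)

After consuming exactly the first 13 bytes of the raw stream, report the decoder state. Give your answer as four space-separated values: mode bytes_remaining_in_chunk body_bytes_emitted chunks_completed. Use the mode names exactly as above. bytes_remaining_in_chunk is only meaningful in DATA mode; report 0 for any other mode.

Byte 0 = '2': mode=SIZE remaining=0 emitted=0 chunks_done=0
Byte 1 = 0x0D: mode=SIZE_CR remaining=0 emitted=0 chunks_done=0
Byte 2 = 0x0A: mode=DATA remaining=2 emitted=0 chunks_done=0
Byte 3 = 'w': mode=DATA remaining=1 emitted=1 chunks_done=0
Byte 4 = 'e': mode=DATA_DONE remaining=0 emitted=2 chunks_done=0
Byte 5 = 0x0D: mode=DATA_CR remaining=0 emitted=2 chunks_done=0
Byte 6 = 0x0A: mode=SIZE remaining=0 emitted=2 chunks_done=1
Byte 7 = '8': mode=SIZE remaining=0 emitted=2 chunks_done=1
Byte 8 = 0x0D: mode=SIZE_CR remaining=0 emitted=2 chunks_done=1
Byte 9 = 0x0A: mode=DATA remaining=8 emitted=2 chunks_done=1
Byte 10 = 'a': mode=DATA remaining=7 emitted=3 chunks_done=1
Byte 11 = 't': mode=DATA remaining=6 emitted=4 chunks_done=1
Byte 12 = 'e': mode=DATA remaining=5 emitted=5 chunks_done=1

Answer: DATA 5 5 1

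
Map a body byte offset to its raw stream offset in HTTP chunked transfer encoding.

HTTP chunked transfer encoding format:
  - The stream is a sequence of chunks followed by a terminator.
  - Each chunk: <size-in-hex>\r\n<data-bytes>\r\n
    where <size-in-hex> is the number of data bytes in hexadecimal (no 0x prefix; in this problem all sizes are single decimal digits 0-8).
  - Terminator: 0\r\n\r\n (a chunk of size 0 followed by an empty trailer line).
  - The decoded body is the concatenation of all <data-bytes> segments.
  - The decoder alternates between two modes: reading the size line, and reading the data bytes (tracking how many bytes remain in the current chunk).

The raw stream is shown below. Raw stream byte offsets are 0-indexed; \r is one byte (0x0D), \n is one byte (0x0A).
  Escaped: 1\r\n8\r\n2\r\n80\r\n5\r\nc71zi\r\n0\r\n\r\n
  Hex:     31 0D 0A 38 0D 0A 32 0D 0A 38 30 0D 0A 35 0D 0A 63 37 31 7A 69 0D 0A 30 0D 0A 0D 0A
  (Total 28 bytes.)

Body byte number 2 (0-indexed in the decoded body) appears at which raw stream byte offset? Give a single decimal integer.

Answer: 10

Derivation:
Chunk 1: stream[0..1]='1' size=0x1=1, data at stream[3..4]='8' -> body[0..1], body so far='8'
Chunk 2: stream[6..7]='2' size=0x2=2, data at stream[9..11]='80' -> body[1..3], body so far='880'
Chunk 3: stream[13..14]='5' size=0x5=5, data at stream[16..21]='c71zi' -> body[3..8], body so far='880c71zi'
Chunk 4: stream[23..24]='0' size=0 (terminator). Final body='880c71zi' (8 bytes)
Body byte 2 at stream offset 10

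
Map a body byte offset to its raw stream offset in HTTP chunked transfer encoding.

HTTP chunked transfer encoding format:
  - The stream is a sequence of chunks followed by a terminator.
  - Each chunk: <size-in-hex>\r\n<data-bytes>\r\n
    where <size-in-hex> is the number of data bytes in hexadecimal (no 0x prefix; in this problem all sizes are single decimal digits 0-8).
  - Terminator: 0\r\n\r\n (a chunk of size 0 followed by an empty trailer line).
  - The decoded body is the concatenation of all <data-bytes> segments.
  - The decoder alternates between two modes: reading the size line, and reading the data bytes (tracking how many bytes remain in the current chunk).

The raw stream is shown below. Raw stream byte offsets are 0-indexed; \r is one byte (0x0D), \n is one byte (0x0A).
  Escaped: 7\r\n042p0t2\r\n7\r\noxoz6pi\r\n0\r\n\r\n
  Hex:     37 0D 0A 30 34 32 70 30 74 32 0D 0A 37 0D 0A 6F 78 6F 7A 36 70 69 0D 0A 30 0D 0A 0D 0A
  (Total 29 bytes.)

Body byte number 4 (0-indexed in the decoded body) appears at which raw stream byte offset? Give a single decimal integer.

Chunk 1: stream[0..1]='7' size=0x7=7, data at stream[3..10]='042p0t2' -> body[0..7], body so far='042p0t2'
Chunk 2: stream[12..13]='7' size=0x7=7, data at stream[15..22]='oxoz6pi' -> body[7..14], body so far='042p0t2oxoz6pi'
Chunk 3: stream[24..25]='0' size=0 (terminator). Final body='042p0t2oxoz6pi' (14 bytes)
Body byte 4 at stream offset 7

Answer: 7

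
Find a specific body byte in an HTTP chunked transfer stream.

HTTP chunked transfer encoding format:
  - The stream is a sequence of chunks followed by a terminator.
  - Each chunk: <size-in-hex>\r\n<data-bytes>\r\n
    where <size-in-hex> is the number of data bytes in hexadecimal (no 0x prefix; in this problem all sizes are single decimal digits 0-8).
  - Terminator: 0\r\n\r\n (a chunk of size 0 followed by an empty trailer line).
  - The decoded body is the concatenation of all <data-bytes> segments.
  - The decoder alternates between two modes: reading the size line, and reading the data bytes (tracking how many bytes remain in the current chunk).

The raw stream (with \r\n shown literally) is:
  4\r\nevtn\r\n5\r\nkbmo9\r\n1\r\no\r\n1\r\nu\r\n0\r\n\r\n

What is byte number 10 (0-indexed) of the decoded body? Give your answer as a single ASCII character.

Chunk 1: stream[0..1]='4' size=0x4=4, data at stream[3..7]='evtn' -> body[0..4], body so far='evtn'
Chunk 2: stream[9..10]='5' size=0x5=5, data at stream[12..17]='kbmo9' -> body[4..9], body so far='evtnkbmo9'
Chunk 3: stream[19..20]='1' size=0x1=1, data at stream[22..23]='o' -> body[9..10], body so far='evtnkbmo9o'
Chunk 4: stream[25..26]='1' size=0x1=1, data at stream[28..29]='u' -> body[10..11], body so far='evtnkbmo9ou'
Chunk 5: stream[31..32]='0' size=0 (terminator). Final body='evtnkbmo9ou' (11 bytes)
Body byte 10 = 'u'

Answer: u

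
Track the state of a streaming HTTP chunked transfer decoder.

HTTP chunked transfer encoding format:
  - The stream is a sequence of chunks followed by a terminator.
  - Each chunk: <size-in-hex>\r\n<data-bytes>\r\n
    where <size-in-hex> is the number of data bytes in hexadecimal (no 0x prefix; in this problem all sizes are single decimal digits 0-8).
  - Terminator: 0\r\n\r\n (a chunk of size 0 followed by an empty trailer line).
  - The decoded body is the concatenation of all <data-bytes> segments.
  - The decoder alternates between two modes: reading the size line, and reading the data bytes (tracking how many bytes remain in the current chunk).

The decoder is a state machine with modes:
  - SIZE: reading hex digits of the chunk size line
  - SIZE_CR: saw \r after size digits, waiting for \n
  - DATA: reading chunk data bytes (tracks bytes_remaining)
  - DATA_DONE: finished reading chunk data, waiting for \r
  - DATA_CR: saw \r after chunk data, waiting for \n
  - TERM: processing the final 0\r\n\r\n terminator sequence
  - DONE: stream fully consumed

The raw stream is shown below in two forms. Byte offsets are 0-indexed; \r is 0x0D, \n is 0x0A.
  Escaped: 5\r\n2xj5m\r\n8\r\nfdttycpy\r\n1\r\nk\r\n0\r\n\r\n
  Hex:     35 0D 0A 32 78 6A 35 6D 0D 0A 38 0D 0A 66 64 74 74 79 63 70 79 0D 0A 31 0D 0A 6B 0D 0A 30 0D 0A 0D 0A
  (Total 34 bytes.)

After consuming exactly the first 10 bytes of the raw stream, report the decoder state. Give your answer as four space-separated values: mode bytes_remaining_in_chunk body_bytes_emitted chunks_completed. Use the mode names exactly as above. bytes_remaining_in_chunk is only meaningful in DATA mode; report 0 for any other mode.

Byte 0 = '5': mode=SIZE remaining=0 emitted=0 chunks_done=0
Byte 1 = 0x0D: mode=SIZE_CR remaining=0 emitted=0 chunks_done=0
Byte 2 = 0x0A: mode=DATA remaining=5 emitted=0 chunks_done=0
Byte 3 = '2': mode=DATA remaining=4 emitted=1 chunks_done=0
Byte 4 = 'x': mode=DATA remaining=3 emitted=2 chunks_done=0
Byte 5 = 'j': mode=DATA remaining=2 emitted=3 chunks_done=0
Byte 6 = '5': mode=DATA remaining=1 emitted=4 chunks_done=0
Byte 7 = 'm': mode=DATA_DONE remaining=0 emitted=5 chunks_done=0
Byte 8 = 0x0D: mode=DATA_CR remaining=0 emitted=5 chunks_done=0
Byte 9 = 0x0A: mode=SIZE remaining=0 emitted=5 chunks_done=1

Answer: SIZE 0 5 1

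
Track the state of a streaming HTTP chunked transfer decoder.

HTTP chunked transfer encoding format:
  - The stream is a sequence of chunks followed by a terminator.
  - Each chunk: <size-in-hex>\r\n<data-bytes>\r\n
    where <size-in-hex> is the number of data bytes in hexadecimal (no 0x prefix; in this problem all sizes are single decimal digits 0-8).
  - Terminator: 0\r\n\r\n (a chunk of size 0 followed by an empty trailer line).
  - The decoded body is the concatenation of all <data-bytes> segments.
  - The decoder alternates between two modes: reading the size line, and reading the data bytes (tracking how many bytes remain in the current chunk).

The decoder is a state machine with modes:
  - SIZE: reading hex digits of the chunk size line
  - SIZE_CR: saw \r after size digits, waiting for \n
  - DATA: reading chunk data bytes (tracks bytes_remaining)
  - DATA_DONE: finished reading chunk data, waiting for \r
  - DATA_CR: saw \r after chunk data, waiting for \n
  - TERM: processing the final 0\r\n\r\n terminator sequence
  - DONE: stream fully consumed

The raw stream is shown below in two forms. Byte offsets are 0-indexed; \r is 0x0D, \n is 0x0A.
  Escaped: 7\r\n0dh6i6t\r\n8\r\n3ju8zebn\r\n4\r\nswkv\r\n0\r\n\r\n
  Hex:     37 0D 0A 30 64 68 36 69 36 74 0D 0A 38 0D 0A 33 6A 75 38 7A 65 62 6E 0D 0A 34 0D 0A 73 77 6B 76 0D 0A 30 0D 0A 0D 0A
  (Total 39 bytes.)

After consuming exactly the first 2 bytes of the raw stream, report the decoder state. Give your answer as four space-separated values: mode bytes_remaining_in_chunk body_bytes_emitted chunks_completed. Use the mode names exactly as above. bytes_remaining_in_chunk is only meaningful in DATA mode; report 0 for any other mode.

Answer: SIZE_CR 0 0 0

Derivation:
Byte 0 = '7': mode=SIZE remaining=0 emitted=0 chunks_done=0
Byte 1 = 0x0D: mode=SIZE_CR remaining=0 emitted=0 chunks_done=0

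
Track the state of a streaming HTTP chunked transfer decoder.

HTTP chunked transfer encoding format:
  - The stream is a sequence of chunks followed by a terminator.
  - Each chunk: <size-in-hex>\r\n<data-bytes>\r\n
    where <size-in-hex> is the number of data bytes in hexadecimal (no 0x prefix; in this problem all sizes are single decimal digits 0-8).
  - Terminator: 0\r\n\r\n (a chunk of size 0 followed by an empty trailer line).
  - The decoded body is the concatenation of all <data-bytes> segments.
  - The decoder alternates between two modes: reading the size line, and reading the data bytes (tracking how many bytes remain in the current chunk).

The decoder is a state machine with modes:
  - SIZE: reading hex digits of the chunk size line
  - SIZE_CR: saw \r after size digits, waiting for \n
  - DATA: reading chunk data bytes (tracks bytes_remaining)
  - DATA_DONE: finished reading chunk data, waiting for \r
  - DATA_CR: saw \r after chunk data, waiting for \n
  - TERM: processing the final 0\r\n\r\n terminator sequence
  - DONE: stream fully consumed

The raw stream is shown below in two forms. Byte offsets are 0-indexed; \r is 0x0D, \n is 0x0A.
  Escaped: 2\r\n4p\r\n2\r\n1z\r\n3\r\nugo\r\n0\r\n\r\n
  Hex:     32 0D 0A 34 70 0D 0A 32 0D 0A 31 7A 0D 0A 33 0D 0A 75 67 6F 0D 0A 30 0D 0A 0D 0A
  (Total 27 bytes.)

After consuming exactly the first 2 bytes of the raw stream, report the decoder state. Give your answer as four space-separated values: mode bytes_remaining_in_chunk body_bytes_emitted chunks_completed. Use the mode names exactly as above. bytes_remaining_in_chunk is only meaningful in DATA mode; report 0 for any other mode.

Answer: SIZE_CR 0 0 0

Derivation:
Byte 0 = '2': mode=SIZE remaining=0 emitted=0 chunks_done=0
Byte 1 = 0x0D: mode=SIZE_CR remaining=0 emitted=0 chunks_done=0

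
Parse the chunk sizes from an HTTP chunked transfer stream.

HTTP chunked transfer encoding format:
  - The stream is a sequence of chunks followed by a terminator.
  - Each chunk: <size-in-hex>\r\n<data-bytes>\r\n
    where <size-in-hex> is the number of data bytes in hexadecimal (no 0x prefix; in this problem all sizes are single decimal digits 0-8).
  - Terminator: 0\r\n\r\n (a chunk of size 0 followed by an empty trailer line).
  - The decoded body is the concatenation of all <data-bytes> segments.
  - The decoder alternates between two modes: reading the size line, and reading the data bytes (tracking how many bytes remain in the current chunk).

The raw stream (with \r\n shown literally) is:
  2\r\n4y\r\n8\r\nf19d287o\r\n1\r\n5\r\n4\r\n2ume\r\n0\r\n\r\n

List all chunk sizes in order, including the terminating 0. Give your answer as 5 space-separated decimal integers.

Answer: 2 8 1 4 0

Derivation:
Chunk 1: stream[0..1]='2' size=0x2=2, data at stream[3..5]='4y' -> body[0..2], body so far='4y'
Chunk 2: stream[7..8]='8' size=0x8=8, data at stream[10..18]='f19d287o' -> body[2..10], body so far='4yf19d287o'
Chunk 3: stream[20..21]='1' size=0x1=1, data at stream[23..24]='5' -> body[10..11], body so far='4yf19d287o5'
Chunk 4: stream[26..27]='4' size=0x4=4, data at stream[29..33]='2ume' -> body[11..15], body so far='4yf19d287o52ume'
Chunk 5: stream[35..36]='0' size=0 (terminator). Final body='4yf19d287o52ume' (15 bytes)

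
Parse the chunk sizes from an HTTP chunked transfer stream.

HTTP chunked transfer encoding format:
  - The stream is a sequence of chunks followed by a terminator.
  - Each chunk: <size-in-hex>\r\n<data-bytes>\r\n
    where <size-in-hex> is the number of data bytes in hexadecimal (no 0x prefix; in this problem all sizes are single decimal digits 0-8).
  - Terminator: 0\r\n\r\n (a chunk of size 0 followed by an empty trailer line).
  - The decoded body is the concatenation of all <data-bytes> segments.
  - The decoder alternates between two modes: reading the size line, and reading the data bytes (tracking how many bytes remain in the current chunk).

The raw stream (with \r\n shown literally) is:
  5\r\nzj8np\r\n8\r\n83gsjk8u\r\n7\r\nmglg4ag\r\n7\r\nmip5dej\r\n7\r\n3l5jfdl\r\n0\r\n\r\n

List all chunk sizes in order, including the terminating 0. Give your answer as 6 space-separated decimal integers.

Chunk 1: stream[0..1]='5' size=0x5=5, data at stream[3..8]='zj8np' -> body[0..5], body so far='zj8np'
Chunk 2: stream[10..11]='8' size=0x8=8, data at stream[13..21]='83gsjk8u' -> body[5..13], body so far='zj8np83gsjk8u'
Chunk 3: stream[23..24]='7' size=0x7=7, data at stream[26..33]='mglg4ag' -> body[13..20], body so far='zj8np83gsjk8umglg4ag'
Chunk 4: stream[35..36]='7' size=0x7=7, data at stream[38..45]='mip5dej' -> body[20..27], body so far='zj8np83gsjk8umglg4agmip5dej'
Chunk 5: stream[47..48]='7' size=0x7=7, data at stream[50..57]='3l5jfdl' -> body[27..34], body so far='zj8np83gsjk8umglg4agmip5dej3l5jfdl'
Chunk 6: stream[59..60]='0' size=0 (terminator). Final body='zj8np83gsjk8umglg4agmip5dej3l5jfdl' (34 bytes)

Answer: 5 8 7 7 7 0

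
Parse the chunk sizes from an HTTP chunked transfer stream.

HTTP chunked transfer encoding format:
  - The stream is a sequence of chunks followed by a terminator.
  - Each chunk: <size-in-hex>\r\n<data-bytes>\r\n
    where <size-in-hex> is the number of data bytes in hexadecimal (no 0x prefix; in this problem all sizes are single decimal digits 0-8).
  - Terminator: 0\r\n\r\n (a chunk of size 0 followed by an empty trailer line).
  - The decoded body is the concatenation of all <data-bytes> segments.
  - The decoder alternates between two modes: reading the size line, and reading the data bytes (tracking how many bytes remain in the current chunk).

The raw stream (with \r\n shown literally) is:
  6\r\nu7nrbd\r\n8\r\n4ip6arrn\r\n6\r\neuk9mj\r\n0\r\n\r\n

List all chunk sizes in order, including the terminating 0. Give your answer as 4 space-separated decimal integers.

Answer: 6 8 6 0

Derivation:
Chunk 1: stream[0..1]='6' size=0x6=6, data at stream[3..9]='u7nrbd' -> body[0..6], body so far='u7nrbd'
Chunk 2: stream[11..12]='8' size=0x8=8, data at stream[14..22]='4ip6arrn' -> body[6..14], body so far='u7nrbd4ip6arrn'
Chunk 3: stream[24..25]='6' size=0x6=6, data at stream[27..33]='euk9mj' -> body[14..20], body so far='u7nrbd4ip6arrneuk9mj'
Chunk 4: stream[35..36]='0' size=0 (terminator). Final body='u7nrbd4ip6arrneuk9mj' (20 bytes)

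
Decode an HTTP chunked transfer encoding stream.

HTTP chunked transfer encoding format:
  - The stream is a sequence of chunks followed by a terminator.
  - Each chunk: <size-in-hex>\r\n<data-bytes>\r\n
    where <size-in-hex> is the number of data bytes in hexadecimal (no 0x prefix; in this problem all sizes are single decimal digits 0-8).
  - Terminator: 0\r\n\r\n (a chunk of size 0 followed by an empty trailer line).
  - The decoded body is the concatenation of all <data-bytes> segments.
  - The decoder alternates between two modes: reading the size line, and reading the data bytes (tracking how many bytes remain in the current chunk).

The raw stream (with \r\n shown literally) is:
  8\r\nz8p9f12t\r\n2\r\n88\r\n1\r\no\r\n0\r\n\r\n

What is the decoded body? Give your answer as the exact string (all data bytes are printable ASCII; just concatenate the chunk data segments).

Chunk 1: stream[0..1]='8' size=0x8=8, data at stream[3..11]='z8p9f12t' -> body[0..8], body so far='z8p9f12t'
Chunk 2: stream[13..14]='2' size=0x2=2, data at stream[16..18]='88' -> body[8..10], body so far='z8p9f12t88'
Chunk 3: stream[20..21]='1' size=0x1=1, data at stream[23..24]='o' -> body[10..11], body so far='z8p9f12t88o'
Chunk 4: stream[26..27]='0' size=0 (terminator). Final body='z8p9f12t88o' (11 bytes)

Answer: z8p9f12t88o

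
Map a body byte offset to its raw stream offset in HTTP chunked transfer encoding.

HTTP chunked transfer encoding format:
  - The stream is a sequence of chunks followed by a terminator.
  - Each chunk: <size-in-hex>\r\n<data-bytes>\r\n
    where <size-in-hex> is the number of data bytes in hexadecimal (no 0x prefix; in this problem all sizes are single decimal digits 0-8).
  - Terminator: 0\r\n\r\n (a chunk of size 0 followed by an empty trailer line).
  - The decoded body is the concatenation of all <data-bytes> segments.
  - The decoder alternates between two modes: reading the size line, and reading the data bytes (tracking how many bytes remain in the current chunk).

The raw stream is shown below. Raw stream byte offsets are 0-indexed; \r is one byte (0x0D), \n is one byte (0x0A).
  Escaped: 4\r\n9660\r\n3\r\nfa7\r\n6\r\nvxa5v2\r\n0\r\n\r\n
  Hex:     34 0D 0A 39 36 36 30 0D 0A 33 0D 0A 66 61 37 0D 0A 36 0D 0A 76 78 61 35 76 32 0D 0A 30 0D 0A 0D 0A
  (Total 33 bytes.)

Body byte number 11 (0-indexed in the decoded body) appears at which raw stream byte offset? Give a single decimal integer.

Answer: 24

Derivation:
Chunk 1: stream[0..1]='4' size=0x4=4, data at stream[3..7]='9660' -> body[0..4], body so far='9660'
Chunk 2: stream[9..10]='3' size=0x3=3, data at stream[12..15]='fa7' -> body[4..7], body so far='9660fa7'
Chunk 3: stream[17..18]='6' size=0x6=6, data at stream[20..26]='vxa5v2' -> body[7..13], body so far='9660fa7vxa5v2'
Chunk 4: stream[28..29]='0' size=0 (terminator). Final body='9660fa7vxa5v2' (13 bytes)
Body byte 11 at stream offset 24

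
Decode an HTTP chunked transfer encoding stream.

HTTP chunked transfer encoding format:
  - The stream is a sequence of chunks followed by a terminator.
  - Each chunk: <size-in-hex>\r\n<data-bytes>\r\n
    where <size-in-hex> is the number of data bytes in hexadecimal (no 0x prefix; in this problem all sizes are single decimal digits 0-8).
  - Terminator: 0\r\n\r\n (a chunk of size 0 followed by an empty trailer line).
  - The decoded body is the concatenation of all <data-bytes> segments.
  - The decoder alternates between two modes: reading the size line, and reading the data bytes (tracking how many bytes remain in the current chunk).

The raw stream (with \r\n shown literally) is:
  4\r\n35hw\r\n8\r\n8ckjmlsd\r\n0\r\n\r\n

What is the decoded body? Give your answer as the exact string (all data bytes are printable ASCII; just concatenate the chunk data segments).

Chunk 1: stream[0..1]='4' size=0x4=4, data at stream[3..7]='35hw' -> body[0..4], body so far='35hw'
Chunk 2: stream[9..10]='8' size=0x8=8, data at stream[12..20]='8ckjmlsd' -> body[4..12], body so far='35hw8ckjmlsd'
Chunk 3: stream[22..23]='0' size=0 (terminator). Final body='35hw8ckjmlsd' (12 bytes)

Answer: 35hw8ckjmlsd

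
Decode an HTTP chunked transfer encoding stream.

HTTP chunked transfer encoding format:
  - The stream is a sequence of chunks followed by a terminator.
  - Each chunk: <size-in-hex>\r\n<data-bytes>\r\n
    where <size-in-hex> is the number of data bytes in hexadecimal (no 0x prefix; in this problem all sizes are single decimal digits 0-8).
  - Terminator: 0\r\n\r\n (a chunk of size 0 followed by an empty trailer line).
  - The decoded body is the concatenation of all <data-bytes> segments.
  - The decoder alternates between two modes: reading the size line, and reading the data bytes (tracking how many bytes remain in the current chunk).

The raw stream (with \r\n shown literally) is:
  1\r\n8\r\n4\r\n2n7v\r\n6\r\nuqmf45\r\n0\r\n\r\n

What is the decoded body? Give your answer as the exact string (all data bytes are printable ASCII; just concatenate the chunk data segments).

Chunk 1: stream[0..1]='1' size=0x1=1, data at stream[3..4]='8' -> body[0..1], body so far='8'
Chunk 2: stream[6..7]='4' size=0x4=4, data at stream[9..13]='2n7v' -> body[1..5], body so far='82n7v'
Chunk 3: stream[15..16]='6' size=0x6=6, data at stream[18..24]='uqmf45' -> body[5..11], body so far='82n7vuqmf45'
Chunk 4: stream[26..27]='0' size=0 (terminator). Final body='82n7vuqmf45' (11 bytes)

Answer: 82n7vuqmf45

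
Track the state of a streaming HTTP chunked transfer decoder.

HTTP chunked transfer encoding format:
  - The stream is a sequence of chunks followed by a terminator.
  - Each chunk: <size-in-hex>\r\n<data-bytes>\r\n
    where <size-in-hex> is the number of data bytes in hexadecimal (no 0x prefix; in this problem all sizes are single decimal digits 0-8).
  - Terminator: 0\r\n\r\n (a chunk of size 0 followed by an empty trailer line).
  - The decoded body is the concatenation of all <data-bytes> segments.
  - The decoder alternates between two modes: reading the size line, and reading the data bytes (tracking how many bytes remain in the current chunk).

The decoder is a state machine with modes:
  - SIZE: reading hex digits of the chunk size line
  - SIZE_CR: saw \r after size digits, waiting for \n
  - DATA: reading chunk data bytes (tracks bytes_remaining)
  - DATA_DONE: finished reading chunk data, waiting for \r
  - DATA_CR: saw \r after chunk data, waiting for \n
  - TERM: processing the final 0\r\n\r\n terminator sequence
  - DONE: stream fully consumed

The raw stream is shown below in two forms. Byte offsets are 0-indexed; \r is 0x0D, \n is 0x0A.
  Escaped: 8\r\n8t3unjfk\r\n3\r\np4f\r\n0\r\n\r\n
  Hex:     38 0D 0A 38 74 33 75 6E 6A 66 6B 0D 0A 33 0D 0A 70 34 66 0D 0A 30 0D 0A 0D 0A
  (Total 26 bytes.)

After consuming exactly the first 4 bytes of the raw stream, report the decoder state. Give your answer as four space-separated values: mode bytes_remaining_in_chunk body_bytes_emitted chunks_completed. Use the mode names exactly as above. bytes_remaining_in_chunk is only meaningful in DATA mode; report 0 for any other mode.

Byte 0 = '8': mode=SIZE remaining=0 emitted=0 chunks_done=0
Byte 1 = 0x0D: mode=SIZE_CR remaining=0 emitted=0 chunks_done=0
Byte 2 = 0x0A: mode=DATA remaining=8 emitted=0 chunks_done=0
Byte 3 = '8': mode=DATA remaining=7 emitted=1 chunks_done=0

Answer: DATA 7 1 0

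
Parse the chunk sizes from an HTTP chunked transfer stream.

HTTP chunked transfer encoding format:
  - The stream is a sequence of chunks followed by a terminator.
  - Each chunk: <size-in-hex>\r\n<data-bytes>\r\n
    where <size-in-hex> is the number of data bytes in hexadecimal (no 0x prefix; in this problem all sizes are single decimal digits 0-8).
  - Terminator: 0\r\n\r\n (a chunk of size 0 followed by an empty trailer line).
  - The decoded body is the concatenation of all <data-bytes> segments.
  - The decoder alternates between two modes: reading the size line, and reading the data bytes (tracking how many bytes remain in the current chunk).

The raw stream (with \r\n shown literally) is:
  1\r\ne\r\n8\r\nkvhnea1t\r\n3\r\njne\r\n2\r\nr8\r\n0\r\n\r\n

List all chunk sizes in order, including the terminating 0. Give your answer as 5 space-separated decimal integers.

Chunk 1: stream[0..1]='1' size=0x1=1, data at stream[3..4]='e' -> body[0..1], body so far='e'
Chunk 2: stream[6..7]='8' size=0x8=8, data at stream[9..17]='kvhnea1t' -> body[1..9], body so far='ekvhnea1t'
Chunk 3: stream[19..20]='3' size=0x3=3, data at stream[22..25]='jne' -> body[9..12], body so far='ekvhnea1tjne'
Chunk 4: stream[27..28]='2' size=0x2=2, data at stream[30..32]='r8' -> body[12..14], body so far='ekvhnea1tjner8'
Chunk 5: stream[34..35]='0' size=0 (terminator). Final body='ekvhnea1tjner8' (14 bytes)

Answer: 1 8 3 2 0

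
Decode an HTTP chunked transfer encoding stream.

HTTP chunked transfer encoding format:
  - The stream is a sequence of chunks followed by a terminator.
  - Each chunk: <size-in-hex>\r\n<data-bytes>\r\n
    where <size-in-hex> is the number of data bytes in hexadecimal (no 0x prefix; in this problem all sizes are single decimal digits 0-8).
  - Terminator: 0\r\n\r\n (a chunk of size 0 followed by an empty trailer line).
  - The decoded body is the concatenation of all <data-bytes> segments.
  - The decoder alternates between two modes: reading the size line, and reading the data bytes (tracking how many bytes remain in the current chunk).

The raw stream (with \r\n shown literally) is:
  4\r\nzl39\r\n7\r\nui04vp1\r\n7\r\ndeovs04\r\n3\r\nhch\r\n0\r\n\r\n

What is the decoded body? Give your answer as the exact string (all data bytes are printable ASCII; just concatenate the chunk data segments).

Answer: zl39ui04vp1deovs04hch

Derivation:
Chunk 1: stream[0..1]='4' size=0x4=4, data at stream[3..7]='zl39' -> body[0..4], body so far='zl39'
Chunk 2: stream[9..10]='7' size=0x7=7, data at stream[12..19]='ui04vp1' -> body[4..11], body so far='zl39ui04vp1'
Chunk 3: stream[21..22]='7' size=0x7=7, data at stream[24..31]='deovs04' -> body[11..18], body so far='zl39ui04vp1deovs04'
Chunk 4: stream[33..34]='3' size=0x3=3, data at stream[36..39]='hch' -> body[18..21], body so far='zl39ui04vp1deovs04hch'
Chunk 5: stream[41..42]='0' size=0 (terminator). Final body='zl39ui04vp1deovs04hch' (21 bytes)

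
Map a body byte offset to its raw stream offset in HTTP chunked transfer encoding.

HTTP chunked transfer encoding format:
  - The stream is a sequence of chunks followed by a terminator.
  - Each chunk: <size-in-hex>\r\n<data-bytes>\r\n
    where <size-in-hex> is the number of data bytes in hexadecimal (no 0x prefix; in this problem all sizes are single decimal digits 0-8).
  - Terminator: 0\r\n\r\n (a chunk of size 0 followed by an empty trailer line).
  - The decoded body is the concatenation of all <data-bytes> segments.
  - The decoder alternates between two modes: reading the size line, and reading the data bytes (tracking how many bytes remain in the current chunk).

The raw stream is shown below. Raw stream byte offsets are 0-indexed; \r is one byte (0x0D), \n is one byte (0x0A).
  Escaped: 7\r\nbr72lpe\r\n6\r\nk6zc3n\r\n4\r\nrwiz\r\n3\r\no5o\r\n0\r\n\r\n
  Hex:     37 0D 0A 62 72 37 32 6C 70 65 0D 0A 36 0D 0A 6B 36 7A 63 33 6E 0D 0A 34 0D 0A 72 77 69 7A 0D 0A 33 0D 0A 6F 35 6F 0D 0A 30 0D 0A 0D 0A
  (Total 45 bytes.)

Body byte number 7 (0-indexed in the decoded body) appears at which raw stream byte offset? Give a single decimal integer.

Answer: 15

Derivation:
Chunk 1: stream[0..1]='7' size=0x7=7, data at stream[3..10]='br72lpe' -> body[0..7], body so far='br72lpe'
Chunk 2: stream[12..13]='6' size=0x6=6, data at stream[15..21]='k6zc3n' -> body[7..13], body so far='br72lpek6zc3n'
Chunk 3: stream[23..24]='4' size=0x4=4, data at stream[26..30]='rwiz' -> body[13..17], body so far='br72lpek6zc3nrwiz'
Chunk 4: stream[32..33]='3' size=0x3=3, data at stream[35..38]='o5o' -> body[17..20], body so far='br72lpek6zc3nrwizo5o'
Chunk 5: stream[40..41]='0' size=0 (terminator). Final body='br72lpek6zc3nrwizo5o' (20 bytes)
Body byte 7 at stream offset 15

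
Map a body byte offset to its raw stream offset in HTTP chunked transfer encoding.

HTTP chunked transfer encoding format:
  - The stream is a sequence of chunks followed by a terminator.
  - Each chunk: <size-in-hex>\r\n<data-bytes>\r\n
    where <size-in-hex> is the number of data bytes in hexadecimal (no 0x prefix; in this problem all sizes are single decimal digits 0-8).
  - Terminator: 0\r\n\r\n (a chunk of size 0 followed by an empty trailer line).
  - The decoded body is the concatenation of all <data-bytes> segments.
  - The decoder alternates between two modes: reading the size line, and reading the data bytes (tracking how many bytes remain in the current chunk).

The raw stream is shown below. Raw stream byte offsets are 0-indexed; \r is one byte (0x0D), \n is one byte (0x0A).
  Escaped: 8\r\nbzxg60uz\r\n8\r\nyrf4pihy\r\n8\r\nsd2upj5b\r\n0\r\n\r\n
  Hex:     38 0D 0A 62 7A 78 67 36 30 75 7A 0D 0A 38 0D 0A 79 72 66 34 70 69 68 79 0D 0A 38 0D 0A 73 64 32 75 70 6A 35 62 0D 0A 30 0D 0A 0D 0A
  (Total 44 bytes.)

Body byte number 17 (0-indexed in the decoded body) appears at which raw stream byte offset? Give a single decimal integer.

Chunk 1: stream[0..1]='8' size=0x8=8, data at stream[3..11]='bzxg60uz' -> body[0..8], body so far='bzxg60uz'
Chunk 2: stream[13..14]='8' size=0x8=8, data at stream[16..24]='yrf4pihy' -> body[8..16], body so far='bzxg60uzyrf4pihy'
Chunk 3: stream[26..27]='8' size=0x8=8, data at stream[29..37]='sd2upj5b' -> body[16..24], body so far='bzxg60uzyrf4pihysd2upj5b'
Chunk 4: stream[39..40]='0' size=0 (terminator). Final body='bzxg60uzyrf4pihysd2upj5b' (24 bytes)
Body byte 17 at stream offset 30

Answer: 30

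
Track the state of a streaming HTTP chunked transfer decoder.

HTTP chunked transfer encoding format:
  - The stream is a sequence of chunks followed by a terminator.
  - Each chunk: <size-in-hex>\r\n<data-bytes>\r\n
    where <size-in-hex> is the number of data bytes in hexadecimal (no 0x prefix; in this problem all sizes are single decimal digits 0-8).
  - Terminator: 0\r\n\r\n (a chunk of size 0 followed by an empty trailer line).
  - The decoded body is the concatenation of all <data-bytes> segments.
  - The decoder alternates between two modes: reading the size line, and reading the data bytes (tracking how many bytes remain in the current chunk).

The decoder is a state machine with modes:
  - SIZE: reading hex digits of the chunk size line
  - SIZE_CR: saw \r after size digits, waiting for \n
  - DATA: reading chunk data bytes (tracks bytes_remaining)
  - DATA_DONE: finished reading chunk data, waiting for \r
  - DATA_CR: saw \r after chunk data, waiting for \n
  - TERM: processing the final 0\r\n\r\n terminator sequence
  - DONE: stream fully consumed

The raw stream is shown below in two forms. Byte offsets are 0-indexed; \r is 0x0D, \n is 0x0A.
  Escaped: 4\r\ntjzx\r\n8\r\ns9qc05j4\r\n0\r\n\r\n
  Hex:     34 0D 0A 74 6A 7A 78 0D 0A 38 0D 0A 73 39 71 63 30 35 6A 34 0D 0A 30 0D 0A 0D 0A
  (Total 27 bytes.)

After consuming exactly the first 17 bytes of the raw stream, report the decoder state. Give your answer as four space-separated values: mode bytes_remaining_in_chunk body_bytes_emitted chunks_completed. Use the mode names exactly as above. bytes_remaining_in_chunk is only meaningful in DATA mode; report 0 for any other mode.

Answer: DATA 3 9 1

Derivation:
Byte 0 = '4': mode=SIZE remaining=0 emitted=0 chunks_done=0
Byte 1 = 0x0D: mode=SIZE_CR remaining=0 emitted=0 chunks_done=0
Byte 2 = 0x0A: mode=DATA remaining=4 emitted=0 chunks_done=0
Byte 3 = 't': mode=DATA remaining=3 emitted=1 chunks_done=0
Byte 4 = 'j': mode=DATA remaining=2 emitted=2 chunks_done=0
Byte 5 = 'z': mode=DATA remaining=1 emitted=3 chunks_done=0
Byte 6 = 'x': mode=DATA_DONE remaining=0 emitted=4 chunks_done=0
Byte 7 = 0x0D: mode=DATA_CR remaining=0 emitted=4 chunks_done=0
Byte 8 = 0x0A: mode=SIZE remaining=0 emitted=4 chunks_done=1
Byte 9 = '8': mode=SIZE remaining=0 emitted=4 chunks_done=1
Byte 10 = 0x0D: mode=SIZE_CR remaining=0 emitted=4 chunks_done=1
Byte 11 = 0x0A: mode=DATA remaining=8 emitted=4 chunks_done=1
Byte 12 = 's': mode=DATA remaining=7 emitted=5 chunks_done=1
Byte 13 = '9': mode=DATA remaining=6 emitted=6 chunks_done=1
Byte 14 = 'q': mode=DATA remaining=5 emitted=7 chunks_done=1
Byte 15 = 'c': mode=DATA remaining=4 emitted=8 chunks_done=1
Byte 16 = '0': mode=DATA remaining=3 emitted=9 chunks_done=1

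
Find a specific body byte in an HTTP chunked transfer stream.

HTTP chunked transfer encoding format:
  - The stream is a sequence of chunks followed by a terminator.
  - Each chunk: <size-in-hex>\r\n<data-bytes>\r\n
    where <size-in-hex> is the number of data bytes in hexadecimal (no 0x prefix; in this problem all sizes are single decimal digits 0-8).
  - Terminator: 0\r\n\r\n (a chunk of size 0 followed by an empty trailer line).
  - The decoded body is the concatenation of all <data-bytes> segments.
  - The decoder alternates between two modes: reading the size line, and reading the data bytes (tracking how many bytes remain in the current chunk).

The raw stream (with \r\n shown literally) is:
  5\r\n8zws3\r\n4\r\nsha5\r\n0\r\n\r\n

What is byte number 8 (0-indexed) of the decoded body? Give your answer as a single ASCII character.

Chunk 1: stream[0..1]='5' size=0x5=5, data at stream[3..8]='8zws3' -> body[0..5], body so far='8zws3'
Chunk 2: stream[10..11]='4' size=0x4=4, data at stream[13..17]='sha5' -> body[5..9], body so far='8zws3sha5'
Chunk 3: stream[19..20]='0' size=0 (terminator). Final body='8zws3sha5' (9 bytes)
Body byte 8 = '5'

Answer: 5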